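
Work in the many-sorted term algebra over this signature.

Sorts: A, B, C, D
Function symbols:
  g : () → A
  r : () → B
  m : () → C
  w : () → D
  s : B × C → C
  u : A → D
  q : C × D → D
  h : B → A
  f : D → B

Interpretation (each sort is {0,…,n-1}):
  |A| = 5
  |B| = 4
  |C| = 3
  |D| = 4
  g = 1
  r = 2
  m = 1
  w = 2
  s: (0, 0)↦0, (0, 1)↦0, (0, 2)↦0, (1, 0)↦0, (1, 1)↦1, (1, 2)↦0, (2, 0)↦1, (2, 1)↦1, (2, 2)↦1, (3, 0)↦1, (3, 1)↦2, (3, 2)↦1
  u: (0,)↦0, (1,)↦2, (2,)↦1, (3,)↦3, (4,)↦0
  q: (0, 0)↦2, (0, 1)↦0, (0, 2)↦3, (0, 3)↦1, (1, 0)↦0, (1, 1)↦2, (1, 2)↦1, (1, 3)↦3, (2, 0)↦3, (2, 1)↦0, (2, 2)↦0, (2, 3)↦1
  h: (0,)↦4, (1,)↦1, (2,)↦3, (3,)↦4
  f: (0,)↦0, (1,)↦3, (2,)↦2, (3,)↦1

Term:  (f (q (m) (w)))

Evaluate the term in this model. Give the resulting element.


value = 3

  m = 1
  w = 2
  (q (m) (w)) = q(1, 2) = 1
  (f (q (m) (w))) = f(1,) = 3


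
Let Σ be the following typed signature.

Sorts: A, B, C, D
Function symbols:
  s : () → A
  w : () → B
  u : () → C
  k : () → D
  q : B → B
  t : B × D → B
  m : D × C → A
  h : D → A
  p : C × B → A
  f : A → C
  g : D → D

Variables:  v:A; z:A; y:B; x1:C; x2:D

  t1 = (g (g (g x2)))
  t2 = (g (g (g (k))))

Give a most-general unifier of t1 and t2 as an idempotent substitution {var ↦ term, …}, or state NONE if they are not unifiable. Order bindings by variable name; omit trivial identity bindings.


{x2 ↦ (k)}


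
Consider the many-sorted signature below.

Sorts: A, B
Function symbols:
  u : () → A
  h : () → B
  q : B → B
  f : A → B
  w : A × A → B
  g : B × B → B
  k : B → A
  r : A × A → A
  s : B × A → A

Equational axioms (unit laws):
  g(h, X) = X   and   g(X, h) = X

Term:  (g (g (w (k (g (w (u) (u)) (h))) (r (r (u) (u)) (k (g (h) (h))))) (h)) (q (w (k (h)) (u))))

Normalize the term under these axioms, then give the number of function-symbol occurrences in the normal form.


size = 17

1. (g (g (w (k (g (w (u) (u)) (h))) (r (r (u) (u)) (k (g (h) (h))))) (h)) (q (w (k (h)) (u))))  →  (g (w (k (g (w (u) (u)) (h))) (r (r (u) (u)) (k (g (h) (h))))) (q (w (k (h)) (u))))
2. (g (w (k (g (w (u) (u)) (h))) (r (r (u) (u)) (k (g (h) (h))))) (q (w (k (h)) (u))))  →  (g (w (k (w (u) (u))) (r (r (u) (u)) (k (g (h) (h))))) (q (w (k (h)) (u))))
3. (g (w (k (w (u) (u))) (r (r (u) (u)) (k (g (h) (h))))) (q (w (k (h)) (u))))  →  (g (w (k (w (u) (u))) (r (r (u) (u)) (k (h)))) (q (w (k (h)) (u))))
normal form: (g (w (k (w (u) (u))) (r (r (u) (u)) (k (h)))) (q (w (k (h)) (u))))


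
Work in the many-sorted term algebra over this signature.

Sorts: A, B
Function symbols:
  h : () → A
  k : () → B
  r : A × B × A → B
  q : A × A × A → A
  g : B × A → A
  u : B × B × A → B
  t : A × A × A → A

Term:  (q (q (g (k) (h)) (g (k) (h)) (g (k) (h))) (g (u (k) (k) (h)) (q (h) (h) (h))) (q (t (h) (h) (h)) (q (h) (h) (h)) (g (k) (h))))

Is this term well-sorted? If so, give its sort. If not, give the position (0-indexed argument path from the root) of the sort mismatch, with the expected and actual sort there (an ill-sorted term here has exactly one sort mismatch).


      (k) : B
      (h) : A
    (g (k) (h)) : A
      (k) : B
      (h) : A
    (g (k) (h)) : A
      (k) : B
      (h) : A
    (g (k) (h)) : A
  (q (g (k) (h)) (g (k) (h)) (g (k) (h))) : A
      (k) : B
      (k) : B
      (h) : A
    (u (k) (k) (h)) : B
      (h) : A
      (h) : A
      (h) : A
    (q (h) (h) (h)) : A
  (g (u (k) (k) (h)) (q (h) (h) (h))) : A
      (h) : A
      (h) : A
      (h) : A
    (t (h) (h) (h)) : A
      (h) : A
      (h) : A
      (h) : A
    (q (h) (h) (h)) : A
      (k) : B
      (h) : A
    (g (k) (h)) : A
  (q (t (h) (h) (h)) (q (h) (h) (h)) (g (k) (h))) : A
(q (q (g (k) (h)) (g (k) (h)) (g (k) (h))) (g (u (k) (k) (h)) (q (h) (h) (h))) (q (t (h) (h) (h)) (q (h) (h) (h)) (g (k) (h)))) : A

well-sorted; sort = A


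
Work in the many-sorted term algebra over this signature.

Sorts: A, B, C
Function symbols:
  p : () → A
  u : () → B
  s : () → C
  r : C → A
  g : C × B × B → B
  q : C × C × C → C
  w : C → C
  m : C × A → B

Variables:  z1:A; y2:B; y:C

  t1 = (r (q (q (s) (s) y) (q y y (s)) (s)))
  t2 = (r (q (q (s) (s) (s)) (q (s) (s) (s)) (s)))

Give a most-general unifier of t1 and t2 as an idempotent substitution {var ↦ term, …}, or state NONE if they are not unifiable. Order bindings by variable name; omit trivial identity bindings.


{y ↦ (s)}


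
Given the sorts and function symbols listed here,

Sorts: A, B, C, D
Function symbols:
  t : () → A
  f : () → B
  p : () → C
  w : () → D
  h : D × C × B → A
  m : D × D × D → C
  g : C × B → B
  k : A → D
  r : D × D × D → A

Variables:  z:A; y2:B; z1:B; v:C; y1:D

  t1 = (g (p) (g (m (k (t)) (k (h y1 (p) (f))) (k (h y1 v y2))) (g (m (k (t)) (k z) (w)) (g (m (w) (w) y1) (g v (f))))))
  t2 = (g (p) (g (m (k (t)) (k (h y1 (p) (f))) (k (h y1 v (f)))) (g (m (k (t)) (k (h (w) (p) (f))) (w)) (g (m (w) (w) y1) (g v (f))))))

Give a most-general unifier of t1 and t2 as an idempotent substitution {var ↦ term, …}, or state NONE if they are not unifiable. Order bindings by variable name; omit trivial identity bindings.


{y2 ↦ (f), z ↦ (h (w) (p) (f))}


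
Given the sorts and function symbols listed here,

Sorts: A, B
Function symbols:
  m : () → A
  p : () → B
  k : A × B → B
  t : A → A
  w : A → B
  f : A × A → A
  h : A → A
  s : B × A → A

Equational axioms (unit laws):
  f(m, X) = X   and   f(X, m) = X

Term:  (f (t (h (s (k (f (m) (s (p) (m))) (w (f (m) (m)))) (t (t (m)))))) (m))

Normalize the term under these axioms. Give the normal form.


normal form = (t (h (s (k (s (p) (m)) (w (m))) (t (t (m))))))

1. (f (t (h (s (k (f (m) (s (p) (m))) (w (f (m) (m)))) (t (t (m)))))) (m))  →  (t (h (s (k (f (m) (s (p) (m))) (w (f (m) (m)))) (t (t (m))))))
2. (t (h (s (k (f (m) (s (p) (m))) (w (f (m) (m)))) (t (t (m))))))  →  (t (h (s (k (s (p) (m)) (w (f (m) (m)))) (t (t (m))))))
3. (t (h (s (k (s (p) (m)) (w (f (m) (m)))) (t (t (m))))))  →  (t (h (s (k (s (p) (m)) (w (m))) (t (t (m))))))


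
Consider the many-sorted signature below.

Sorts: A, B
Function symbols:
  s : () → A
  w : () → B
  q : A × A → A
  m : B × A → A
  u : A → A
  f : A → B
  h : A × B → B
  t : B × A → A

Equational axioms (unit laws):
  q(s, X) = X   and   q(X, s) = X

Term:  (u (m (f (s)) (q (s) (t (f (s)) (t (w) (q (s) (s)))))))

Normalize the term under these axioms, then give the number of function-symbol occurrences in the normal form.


size = 10

1. (u (m (f (s)) (q (s) (t (f (s)) (t (w) (q (s) (s)))))))  →  (u (m (f (s)) (t (f (s)) (t (w) (q (s) (s))))))
2. (u (m (f (s)) (t (f (s)) (t (w) (q (s) (s))))))  →  (u (m (f (s)) (t (f (s)) (t (w) (s)))))
normal form: (u (m (f (s)) (t (f (s)) (t (w) (s)))))


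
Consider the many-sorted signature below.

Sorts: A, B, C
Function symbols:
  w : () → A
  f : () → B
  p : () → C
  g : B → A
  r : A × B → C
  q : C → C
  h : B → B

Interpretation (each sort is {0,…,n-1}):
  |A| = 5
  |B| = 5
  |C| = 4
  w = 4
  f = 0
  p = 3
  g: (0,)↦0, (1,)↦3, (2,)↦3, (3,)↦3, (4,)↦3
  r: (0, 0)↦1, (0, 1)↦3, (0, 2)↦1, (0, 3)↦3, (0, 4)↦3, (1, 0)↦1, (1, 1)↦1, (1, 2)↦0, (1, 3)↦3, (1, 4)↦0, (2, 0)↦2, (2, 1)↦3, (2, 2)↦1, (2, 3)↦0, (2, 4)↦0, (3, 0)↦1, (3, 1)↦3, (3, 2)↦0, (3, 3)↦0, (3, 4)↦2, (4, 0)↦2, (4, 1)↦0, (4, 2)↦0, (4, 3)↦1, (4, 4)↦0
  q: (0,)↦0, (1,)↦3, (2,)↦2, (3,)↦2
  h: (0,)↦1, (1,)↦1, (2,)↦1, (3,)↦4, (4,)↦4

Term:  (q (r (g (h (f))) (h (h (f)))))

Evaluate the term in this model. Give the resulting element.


  f = 0
  (h (f)) = h(0,) = 1
  (g (h (f))) = g(1,) = 3
  f = 0
  (h (f)) = h(0,) = 1
  (h (h (f))) = h(1,) = 1
  (r (g (h (f))) (h (h (f)))) = r(3, 1) = 3
  (q (r (g (h (f))) (h (h (f))))) = q(3,) = 2

value = 2


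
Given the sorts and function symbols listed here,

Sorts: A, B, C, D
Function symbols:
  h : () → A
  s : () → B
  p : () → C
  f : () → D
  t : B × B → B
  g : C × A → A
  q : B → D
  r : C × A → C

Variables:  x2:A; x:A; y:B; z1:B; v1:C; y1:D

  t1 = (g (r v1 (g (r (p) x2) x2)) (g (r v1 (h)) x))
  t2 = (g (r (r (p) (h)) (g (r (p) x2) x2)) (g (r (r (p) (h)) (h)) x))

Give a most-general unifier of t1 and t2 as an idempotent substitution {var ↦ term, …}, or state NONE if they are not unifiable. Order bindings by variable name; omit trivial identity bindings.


{v1 ↦ (r (p) (h))}


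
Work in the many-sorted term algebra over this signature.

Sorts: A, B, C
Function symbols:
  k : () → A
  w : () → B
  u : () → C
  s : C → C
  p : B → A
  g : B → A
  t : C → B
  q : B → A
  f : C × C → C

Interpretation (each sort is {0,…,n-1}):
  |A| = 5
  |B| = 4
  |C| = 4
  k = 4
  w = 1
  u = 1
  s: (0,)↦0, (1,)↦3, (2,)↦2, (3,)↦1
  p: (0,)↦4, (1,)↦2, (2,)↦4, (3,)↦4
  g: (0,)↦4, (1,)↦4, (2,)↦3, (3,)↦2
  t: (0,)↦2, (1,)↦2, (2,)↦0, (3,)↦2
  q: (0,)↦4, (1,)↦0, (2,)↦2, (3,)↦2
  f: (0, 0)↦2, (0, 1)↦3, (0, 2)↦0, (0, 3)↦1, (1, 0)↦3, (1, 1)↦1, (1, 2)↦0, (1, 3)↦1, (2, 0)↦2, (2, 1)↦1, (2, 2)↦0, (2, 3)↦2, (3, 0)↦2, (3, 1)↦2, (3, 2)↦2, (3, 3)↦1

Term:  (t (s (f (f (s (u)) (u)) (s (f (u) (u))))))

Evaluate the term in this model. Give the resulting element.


value = 0

  u = 1
  (s (u)) = s(1,) = 3
  u = 1
  (f (s (u)) (u)) = f(3, 1) = 2
  u = 1
  u = 1
  (f (u) (u)) = f(1, 1) = 1
  (s (f (u) (u))) = s(1,) = 3
  (f (f (s (u)) (u)) (s (f (u) (u)))) = f(2, 3) = 2
  (s (f (f (s (u)) (u)) (s (f (u) (u))))) = s(2,) = 2
  (t (s (f (f (s (u)) (u)) (s (f (u) (u)))))) = t(2,) = 0


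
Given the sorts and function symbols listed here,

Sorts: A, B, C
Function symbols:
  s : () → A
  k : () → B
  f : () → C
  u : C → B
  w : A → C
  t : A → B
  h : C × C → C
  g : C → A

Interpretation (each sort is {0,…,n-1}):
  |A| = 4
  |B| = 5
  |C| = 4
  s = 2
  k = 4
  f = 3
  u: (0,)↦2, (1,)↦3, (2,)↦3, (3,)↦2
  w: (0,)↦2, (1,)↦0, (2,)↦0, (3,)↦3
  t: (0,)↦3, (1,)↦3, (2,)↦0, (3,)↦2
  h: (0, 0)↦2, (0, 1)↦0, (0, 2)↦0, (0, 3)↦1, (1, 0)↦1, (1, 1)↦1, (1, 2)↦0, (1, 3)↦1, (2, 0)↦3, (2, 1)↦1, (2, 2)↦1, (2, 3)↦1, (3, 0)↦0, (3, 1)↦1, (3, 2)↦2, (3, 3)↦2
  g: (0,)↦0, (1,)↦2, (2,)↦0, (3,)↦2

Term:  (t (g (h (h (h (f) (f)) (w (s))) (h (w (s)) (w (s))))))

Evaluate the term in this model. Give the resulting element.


  f = 3
  f = 3
  (h (f) (f)) = h(3, 3) = 2
  s = 2
  (w (s)) = w(2,) = 0
  (h (h (f) (f)) (w (s))) = h(2, 0) = 3
  s = 2
  (w (s)) = w(2,) = 0
  s = 2
  (w (s)) = w(2,) = 0
  (h (w (s)) (w (s))) = h(0, 0) = 2
  (h (h (h (f) (f)) (w (s))) (h (w (s)) (w (s)))) = h(3, 2) = 2
  (g (h (h (h (f) (f)) (w (s))) (h (w (s)) (w (s))))) = g(2,) = 0
  (t (g (h (h (h (f) (f)) (w (s))) (h (w (s)) (w (s)))))) = t(0,) = 3

value = 3


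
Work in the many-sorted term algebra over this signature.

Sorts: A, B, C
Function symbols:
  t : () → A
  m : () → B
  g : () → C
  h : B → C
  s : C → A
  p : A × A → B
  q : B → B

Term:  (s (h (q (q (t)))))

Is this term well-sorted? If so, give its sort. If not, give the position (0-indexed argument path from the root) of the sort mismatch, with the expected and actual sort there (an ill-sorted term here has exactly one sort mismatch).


        (t) : A
      (q (t)) : ✗ arg 0 at [0, 0, 0, 0] has sort A, expected B

ill-sorted at position [0, 0, 0, 0]: expected B, got A


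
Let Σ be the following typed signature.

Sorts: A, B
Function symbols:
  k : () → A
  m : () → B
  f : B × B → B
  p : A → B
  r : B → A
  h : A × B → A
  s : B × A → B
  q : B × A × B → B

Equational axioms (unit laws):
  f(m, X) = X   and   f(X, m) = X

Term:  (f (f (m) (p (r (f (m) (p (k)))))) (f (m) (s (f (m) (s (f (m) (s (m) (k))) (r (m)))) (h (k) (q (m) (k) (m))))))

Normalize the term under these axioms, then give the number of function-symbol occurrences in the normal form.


size = 18

1. (f (f (m) (p (r (f (m) (p (k)))))) (f (m) (s (f (m) (s (f (m) (s (m) (k))) (r (m)))) (h (k) (q (m) (k) (m))))))  →  (f (p (r (f (m) (p (k))))) (f (m) (s (f (m) (s (f (m) (s (m) (k))) (r (m)))) (h (k) (q (m) (k) (m))))))
2. (f (p (r (f (m) (p (k))))) (f (m) (s (f (m) (s (f (m) (s (m) (k))) (r (m)))) (h (k) (q (m) (k) (m))))))  →  (f (p (r (p (k)))) (f (m) (s (f (m) (s (f (m) (s (m) (k))) (r (m)))) (h (k) (q (m) (k) (m))))))
3. (f (p (r (p (k)))) (f (m) (s (f (m) (s (f (m) (s (m) (k))) (r (m)))) (h (k) (q (m) (k) (m))))))  →  (f (p (r (p (k)))) (s (f (m) (s (f (m) (s (m) (k))) (r (m)))) (h (k) (q (m) (k) (m)))))
4. (f (p (r (p (k)))) (s (f (m) (s (f (m) (s (m) (k))) (r (m)))) (h (k) (q (m) (k) (m)))))  →  (f (p (r (p (k)))) (s (s (f (m) (s (m) (k))) (r (m))) (h (k) (q (m) (k) (m)))))
5. (f (p (r (p (k)))) (s (s (f (m) (s (m) (k))) (r (m))) (h (k) (q (m) (k) (m)))))  →  (f (p (r (p (k)))) (s (s (s (m) (k)) (r (m))) (h (k) (q (m) (k) (m)))))
normal form: (f (p (r (p (k)))) (s (s (s (m) (k)) (r (m))) (h (k) (q (m) (k) (m)))))


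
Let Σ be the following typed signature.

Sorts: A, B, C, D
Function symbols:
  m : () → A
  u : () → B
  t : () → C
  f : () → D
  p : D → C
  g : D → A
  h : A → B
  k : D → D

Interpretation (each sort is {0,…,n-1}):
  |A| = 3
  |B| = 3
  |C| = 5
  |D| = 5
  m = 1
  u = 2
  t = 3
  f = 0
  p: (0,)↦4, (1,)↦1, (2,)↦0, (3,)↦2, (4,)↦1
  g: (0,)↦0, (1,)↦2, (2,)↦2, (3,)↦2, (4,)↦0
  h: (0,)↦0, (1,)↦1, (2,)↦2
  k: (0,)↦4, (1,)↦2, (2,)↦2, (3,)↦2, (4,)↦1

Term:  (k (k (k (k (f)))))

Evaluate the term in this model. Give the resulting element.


  f = 0
  (k (f)) = k(0,) = 4
  (k (k (f))) = k(4,) = 1
  (k (k (k (f)))) = k(1,) = 2
  (k (k (k (k (f))))) = k(2,) = 2

value = 2


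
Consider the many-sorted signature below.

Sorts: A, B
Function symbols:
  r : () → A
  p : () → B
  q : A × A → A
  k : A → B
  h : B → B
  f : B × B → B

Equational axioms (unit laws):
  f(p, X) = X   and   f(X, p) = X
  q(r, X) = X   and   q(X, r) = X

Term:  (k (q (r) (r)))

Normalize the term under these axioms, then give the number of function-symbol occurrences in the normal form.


size = 2

1. (k (q (r) (r)))  →  (k (r))
normal form: (k (r))


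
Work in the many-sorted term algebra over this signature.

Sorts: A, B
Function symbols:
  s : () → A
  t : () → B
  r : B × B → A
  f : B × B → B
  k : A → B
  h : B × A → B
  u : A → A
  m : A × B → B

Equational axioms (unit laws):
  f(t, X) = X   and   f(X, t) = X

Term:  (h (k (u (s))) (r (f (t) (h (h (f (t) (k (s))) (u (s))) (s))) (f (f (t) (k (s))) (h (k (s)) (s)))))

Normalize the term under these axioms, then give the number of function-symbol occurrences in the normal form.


1. (h (k (u (s))) (r (f (t) (h (h (f (t) (k (s))) (u (s))) (s))) (f (f (t) (k (s))) (h (k (s)) (s)))))  →  (h (k (u (s))) (r (h (h (f (t) (k (s))) (u (s))) (s)) (f (f (t) (k (s))) (h (k (s)) (s)))))
2. (h (k (u (s))) (r (h (h (f (t) (k (s))) (u (s))) (s)) (f (f (t) (k (s))) (h (k (s)) (s)))))  →  (h (k (u (s))) (r (h (h (k (s)) (u (s))) (s)) (f (f (t) (k (s))) (h (k (s)) (s)))))
3. (h (k (u (s))) (r (h (h (k (s)) (u (s))) (s)) (f (f (t) (k (s))) (h (k (s)) (s)))))  →  (h (k (u (s))) (r (h (h (k (s)) (u (s))) (s)) (f (k (s)) (h (k (s)) (s)))))
normal form: (h (k (u (s))) (r (h (h (k (s)) (u (s))) (s)) (f (k (s)) (h (k (s)) (s)))))

size = 19


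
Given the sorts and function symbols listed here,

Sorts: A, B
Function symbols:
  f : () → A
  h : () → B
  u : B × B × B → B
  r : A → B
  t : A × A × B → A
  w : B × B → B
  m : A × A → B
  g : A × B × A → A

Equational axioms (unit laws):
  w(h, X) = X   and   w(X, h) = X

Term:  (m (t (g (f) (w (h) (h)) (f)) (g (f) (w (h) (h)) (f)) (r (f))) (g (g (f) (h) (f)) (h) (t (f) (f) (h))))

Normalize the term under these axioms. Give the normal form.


1. (m (t (g (f) (w (h) (h)) (f)) (g (f) (w (h) (h)) (f)) (r (f))) (g (g (f) (h) (f)) (h) (t (f) (f) (h))))  →  (m (t (g (f) (h) (f)) (g (f) (w (h) (h)) (f)) (r (f))) (g (g (f) (h) (f)) (h) (t (f) (f) (h))))
2. (m (t (g (f) (h) (f)) (g (f) (w (h) (h)) (f)) (r (f))) (g (g (f) (h) (f)) (h) (t (f) (f) (h))))  →  (m (t (g (f) (h) (f)) (g (f) (h) (f)) (r (f))) (g (g (f) (h) (f)) (h) (t (f) (f) (h))))

normal form = (m (t (g (f) (h) (f)) (g (f) (h) (f)) (r (f))) (g (g (f) (h) (f)) (h) (t (f) (f) (h))))


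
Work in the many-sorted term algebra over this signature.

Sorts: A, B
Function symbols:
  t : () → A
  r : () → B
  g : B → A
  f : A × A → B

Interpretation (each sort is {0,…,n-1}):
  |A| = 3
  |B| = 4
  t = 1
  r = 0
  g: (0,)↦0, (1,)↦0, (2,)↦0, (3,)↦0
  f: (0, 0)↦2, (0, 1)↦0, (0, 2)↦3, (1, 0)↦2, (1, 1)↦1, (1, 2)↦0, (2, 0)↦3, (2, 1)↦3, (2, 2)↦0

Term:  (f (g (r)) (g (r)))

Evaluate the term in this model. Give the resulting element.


value = 2

  r = 0
  (g (r)) = g(0,) = 0
  r = 0
  (g (r)) = g(0,) = 0
  (f (g (r)) (g (r))) = f(0, 0) = 2


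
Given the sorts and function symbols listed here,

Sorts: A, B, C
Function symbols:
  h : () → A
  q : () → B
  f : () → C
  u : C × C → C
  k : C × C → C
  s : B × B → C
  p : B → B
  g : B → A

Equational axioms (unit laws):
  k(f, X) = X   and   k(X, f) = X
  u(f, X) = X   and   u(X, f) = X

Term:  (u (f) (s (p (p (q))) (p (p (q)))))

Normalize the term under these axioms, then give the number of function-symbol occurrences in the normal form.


1. (u (f) (s (p (p (q))) (p (p (q)))))  →  (s (p (p (q))) (p (p (q))))
normal form: (s (p (p (q))) (p (p (q))))

size = 7


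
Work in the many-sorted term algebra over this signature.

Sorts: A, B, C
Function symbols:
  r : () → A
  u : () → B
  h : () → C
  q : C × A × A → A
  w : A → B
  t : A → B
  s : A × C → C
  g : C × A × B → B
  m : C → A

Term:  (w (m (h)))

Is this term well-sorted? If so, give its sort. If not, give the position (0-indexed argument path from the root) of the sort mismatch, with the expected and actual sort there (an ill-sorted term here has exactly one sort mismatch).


well-sorted; sort = B

    (h) : C
  (m (h)) : A
(w (m (h))) : B


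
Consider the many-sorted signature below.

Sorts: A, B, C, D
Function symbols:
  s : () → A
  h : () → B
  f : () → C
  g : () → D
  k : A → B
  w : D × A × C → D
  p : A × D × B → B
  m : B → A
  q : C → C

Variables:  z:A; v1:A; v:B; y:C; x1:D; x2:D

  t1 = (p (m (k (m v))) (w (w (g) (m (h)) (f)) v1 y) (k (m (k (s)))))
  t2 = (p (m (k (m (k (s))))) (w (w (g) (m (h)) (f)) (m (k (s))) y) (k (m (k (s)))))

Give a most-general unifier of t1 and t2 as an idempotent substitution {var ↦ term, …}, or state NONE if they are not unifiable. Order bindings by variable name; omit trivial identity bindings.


{v ↦ (k (s)), v1 ↦ (m (k (s)))}


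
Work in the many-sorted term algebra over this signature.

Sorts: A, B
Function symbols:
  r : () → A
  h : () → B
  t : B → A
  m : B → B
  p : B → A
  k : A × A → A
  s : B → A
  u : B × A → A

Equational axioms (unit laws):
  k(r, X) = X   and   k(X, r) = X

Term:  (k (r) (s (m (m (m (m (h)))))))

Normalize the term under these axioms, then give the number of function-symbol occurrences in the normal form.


1. (k (r) (s (m (m (m (m (h)))))))  →  (s (m (m (m (m (h))))))
normal form: (s (m (m (m (m (h))))))

size = 6


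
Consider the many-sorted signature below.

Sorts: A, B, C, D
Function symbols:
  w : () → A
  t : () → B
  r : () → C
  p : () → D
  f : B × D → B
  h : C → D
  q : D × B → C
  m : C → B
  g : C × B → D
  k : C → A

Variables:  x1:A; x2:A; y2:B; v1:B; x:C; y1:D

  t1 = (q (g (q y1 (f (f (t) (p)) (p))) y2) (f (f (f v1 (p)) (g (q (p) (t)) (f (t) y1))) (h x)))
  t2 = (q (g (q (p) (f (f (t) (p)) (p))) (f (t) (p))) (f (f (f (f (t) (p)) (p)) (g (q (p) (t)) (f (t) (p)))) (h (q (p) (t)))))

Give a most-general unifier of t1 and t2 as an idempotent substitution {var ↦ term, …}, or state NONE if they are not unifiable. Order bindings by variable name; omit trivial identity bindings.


{v1 ↦ (f (t) (p)), x ↦ (q (p) (t)), y1 ↦ (p), y2 ↦ (f (t) (p))}


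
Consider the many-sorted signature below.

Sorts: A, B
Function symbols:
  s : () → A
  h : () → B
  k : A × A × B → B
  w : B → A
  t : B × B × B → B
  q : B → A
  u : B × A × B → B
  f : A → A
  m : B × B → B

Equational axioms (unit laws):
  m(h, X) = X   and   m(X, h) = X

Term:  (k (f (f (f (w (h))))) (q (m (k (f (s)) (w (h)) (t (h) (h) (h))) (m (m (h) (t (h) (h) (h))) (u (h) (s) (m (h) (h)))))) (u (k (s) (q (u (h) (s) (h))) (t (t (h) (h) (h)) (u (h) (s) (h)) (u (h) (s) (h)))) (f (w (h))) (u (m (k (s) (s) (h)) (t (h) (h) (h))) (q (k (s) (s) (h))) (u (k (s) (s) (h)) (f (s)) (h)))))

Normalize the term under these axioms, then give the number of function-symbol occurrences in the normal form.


1. (k (f (f (f (w (h))))) (q (m (k (f (s)) (w (h)) (t (h) (h) (h))) (m (m (h) (t (h) (h) (h))) (u (h) (s) (m (h) (h)))))) (u (k (s) (q (u (h) (s) (h))) (t (t (h) (h) (h)) (u (h) (s) (h)) (u (h) (s) (h)))) (f (w (h))) (u (m (k (s) (s) (h)) (t (h) (h) (h))) (q (k (s) (s) (h))) (u (k (s) (s) (h)) (f (s)) (h)))))  →  (k (f (f (f (w (h))))) (q (m (k (f (s)) (w (h)) (t (h) (h) (h))) (m (t (h) (h) (h)) (u (h) (s) (m (h) (h)))))) (u (k (s) (q (u (h) (s) (h))) (t (t (h) (h) (h)) (u (h) (s) (h)) (u (h) (s) (h)))) (f (w (h))) (u (m (k (s) (s) (h)) (t (h) (h) (h))) (q (k (s) (s) (h))) (u (k (s) (s) (h)) (f (s)) (h)))))
2. (k (f (f (f (w (h))))) (q (m (k (f (s)) (w (h)) (t (h) (h) (h))) (m (t (h) (h) (h)) (u (h) (s) (m (h) (h)))))) (u (k (s) (q (u (h) (s) (h))) (t (t (h) (h) (h)) (u (h) (s) (h)) (u (h) (s) (h)))) (f (w (h))) (u (m (k (s) (s) (h)) (t (h) (h) (h))) (q (k (s) (s) (h))) (u (k (s) (s) (h)) (f (s)) (h)))))  →  (k (f (f (f (w (h))))) (q (m (k (f (s)) (w (h)) (t (h) (h) (h))) (m (t (h) (h) (h)) (u (h) (s) (h))))) (u (k (s) (q (u (h) (s) (h))) (t (t (h) (h) (h)) (u (h) (s) (h)) (u (h) (s) (h)))) (f (w (h))) (u (m (k (s) (s) (h)) (t (h) (h) (h))) (q (k (s) (s) (h))) (u (k (s) (s) (h)) (f (s)) (h)))))
normal form: (k (f (f (f (w (h))))) (q (m (k (f (s)) (w (h)) (t (h) (h) (h))) (m (t (h) (h) (h)) (u (h) (s) (h))))) (u (k (s) (q (u (h) (s) (h))) (t (t (h) (h) (h)) (u (h) (s) (h)) (u (h) (s) (h)))) (f (w (h))) (u (m (k (s) (s) (h)) (t (h) (h) (h))) (q (k (s) (s) (h))) (u (k (s) (s) (h)) (f (s)) (h)))))

size = 73


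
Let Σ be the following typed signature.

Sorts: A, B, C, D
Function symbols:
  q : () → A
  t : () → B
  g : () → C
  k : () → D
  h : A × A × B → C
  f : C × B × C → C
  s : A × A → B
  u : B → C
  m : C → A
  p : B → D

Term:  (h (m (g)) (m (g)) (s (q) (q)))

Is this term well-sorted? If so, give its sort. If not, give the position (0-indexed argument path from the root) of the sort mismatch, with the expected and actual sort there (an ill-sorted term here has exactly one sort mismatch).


well-sorted; sort = C

    (g) : C
  (m (g)) : A
    (g) : C
  (m (g)) : A
    (q) : A
    (q) : A
  (s (q) (q)) : B
(h (m (g)) (m (g)) (s (q) (q))) : C


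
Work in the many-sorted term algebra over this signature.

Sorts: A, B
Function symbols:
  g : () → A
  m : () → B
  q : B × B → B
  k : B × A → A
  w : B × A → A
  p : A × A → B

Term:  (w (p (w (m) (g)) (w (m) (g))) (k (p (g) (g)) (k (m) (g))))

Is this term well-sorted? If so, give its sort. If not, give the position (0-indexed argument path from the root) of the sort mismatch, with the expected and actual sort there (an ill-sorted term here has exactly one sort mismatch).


well-sorted; sort = A

      (m) : B
      (g) : A
    (w (m) (g)) : A
      (m) : B
      (g) : A
    (w (m) (g)) : A
  (p (w (m) (g)) (w (m) (g))) : B
      (g) : A
      (g) : A
    (p (g) (g)) : B
      (m) : B
      (g) : A
    (k (m) (g)) : A
  (k (p (g) (g)) (k (m) (g))) : A
(w (p (w (m) (g)) (w (m) (g))) (k (p (g) (g)) (k (m) (g)))) : A


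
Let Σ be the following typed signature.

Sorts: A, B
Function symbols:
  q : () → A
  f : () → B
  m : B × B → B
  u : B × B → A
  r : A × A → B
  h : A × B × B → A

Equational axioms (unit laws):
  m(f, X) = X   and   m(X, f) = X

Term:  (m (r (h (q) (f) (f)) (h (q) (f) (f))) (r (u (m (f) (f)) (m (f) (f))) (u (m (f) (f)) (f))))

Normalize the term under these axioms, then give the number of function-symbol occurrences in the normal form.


1. (m (r (h (q) (f) (f)) (h (q) (f) (f))) (r (u (m (f) (f)) (m (f) (f))) (u (m (f) (f)) (f))))  →  (m (r (h (q) (f) (f)) (h (q) (f) (f))) (r (u (f) (m (f) (f))) (u (m (f) (f)) (f))))
2. (m (r (h (q) (f) (f)) (h (q) (f) (f))) (r (u (f) (m (f) (f))) (u (m (f) (f)) (f))))  →  (m (r (h (q) (f) (f)) (h (q) (f) (f))) (r (u (f) (f)) (u (m (f) (f)) (f))))
3. (m (r (h (q) (f) (f)) (h (q) (f) (f))) (r (u (f) (f)) (u (m (f) (f)) (f))))  →  (m (r (h (q) (f) (f)) (h (q) (f) (f))) (r (u (f) (f)) (u (f) (f))))
normal form: (m (r (h (q) (f) (f)) (h (q) (f) (f))) (r (u (f) (f)) (u (f) (f))))

size = 17


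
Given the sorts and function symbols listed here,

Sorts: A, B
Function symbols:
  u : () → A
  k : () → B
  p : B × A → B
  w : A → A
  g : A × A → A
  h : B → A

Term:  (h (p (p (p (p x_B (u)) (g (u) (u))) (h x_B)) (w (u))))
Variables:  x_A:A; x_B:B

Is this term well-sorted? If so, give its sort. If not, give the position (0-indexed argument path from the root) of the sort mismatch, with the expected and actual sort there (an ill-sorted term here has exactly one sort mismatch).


well-sorted; sort = A

          x_B : B
          (u) : A
        (p x_B (u)) : B
          (u) : A
          (u) : A
        (g (u) (u)) : A
      (p (p x_B (u)) (g (u) (u))) : B
        x_B : B
      (h x_B) : A
    (p (p (p x_B (u)) (g (u) (u))) (h x_B)) : B
      (u) : A
    (w (u)) : A
  (p (p (p (p x_B (u)) (g (u) (u))) (h x_B)) (w (u))) : B
(h (p (p (p (p x_B (u)) (g (u) (u))) (h x_B)) (w (u)))) : A


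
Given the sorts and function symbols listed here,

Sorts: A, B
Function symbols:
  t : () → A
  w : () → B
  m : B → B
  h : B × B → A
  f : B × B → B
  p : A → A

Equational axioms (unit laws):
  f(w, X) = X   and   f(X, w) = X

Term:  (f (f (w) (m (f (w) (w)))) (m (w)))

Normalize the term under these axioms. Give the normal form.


normal form = (f (m (w)) (m (w)))

1. (f (f (w) (m (f (w) (w)))) (m (w)))  →  (f (m (f (w) (w))) (m (w)))
2. (f (m (f (w) (w))) (m (w)))  →  (f (m (w)) (m (w)))


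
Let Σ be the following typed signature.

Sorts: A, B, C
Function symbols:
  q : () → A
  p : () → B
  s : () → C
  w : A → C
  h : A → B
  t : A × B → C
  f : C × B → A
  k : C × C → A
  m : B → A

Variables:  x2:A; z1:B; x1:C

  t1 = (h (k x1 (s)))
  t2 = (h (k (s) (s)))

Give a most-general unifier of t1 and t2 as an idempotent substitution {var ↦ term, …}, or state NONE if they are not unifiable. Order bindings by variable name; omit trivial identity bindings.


{x1 ↦ (s)}


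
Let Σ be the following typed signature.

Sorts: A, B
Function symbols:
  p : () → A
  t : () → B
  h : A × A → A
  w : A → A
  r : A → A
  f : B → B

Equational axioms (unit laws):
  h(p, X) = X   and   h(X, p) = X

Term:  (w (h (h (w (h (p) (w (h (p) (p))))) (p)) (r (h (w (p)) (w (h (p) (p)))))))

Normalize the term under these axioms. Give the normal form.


normal form = (w (h (w (w (p))) (r (h (w (p)) (w (p))))))

1. (w (h (h (w (h (p) (w (h (p) (p))))) (p)) (r (h (w (p)) (w (h (p) (p)))))))  →  (w (h (w (h (p) (w (h (p) (p))))) (r (h (w (p)) (w (h (p) (p)))))))
2. (w (h (w (h (p) (w (h (p) (p))))) (r (h (w (p)) (w (h (p) (p)))))))  →  (w (h (w (w (h (p) (p)))) (r (h (w (p)) (w (h (p) (p)))))))
3. (w (h (w (w (h (p) (p)))) (r (h (w (p)) (w (h (p) (p)))))))  →  (w (h (w (w (p))) (r (h (w (p)) (w (h (p) (p)))))))
4. (w (h (w (w (p))) (r (h (w (p)) (w (h (p) (p)))))))  →  (w (h (w (w (p))) (r (h (w (p)) (w (p))))))


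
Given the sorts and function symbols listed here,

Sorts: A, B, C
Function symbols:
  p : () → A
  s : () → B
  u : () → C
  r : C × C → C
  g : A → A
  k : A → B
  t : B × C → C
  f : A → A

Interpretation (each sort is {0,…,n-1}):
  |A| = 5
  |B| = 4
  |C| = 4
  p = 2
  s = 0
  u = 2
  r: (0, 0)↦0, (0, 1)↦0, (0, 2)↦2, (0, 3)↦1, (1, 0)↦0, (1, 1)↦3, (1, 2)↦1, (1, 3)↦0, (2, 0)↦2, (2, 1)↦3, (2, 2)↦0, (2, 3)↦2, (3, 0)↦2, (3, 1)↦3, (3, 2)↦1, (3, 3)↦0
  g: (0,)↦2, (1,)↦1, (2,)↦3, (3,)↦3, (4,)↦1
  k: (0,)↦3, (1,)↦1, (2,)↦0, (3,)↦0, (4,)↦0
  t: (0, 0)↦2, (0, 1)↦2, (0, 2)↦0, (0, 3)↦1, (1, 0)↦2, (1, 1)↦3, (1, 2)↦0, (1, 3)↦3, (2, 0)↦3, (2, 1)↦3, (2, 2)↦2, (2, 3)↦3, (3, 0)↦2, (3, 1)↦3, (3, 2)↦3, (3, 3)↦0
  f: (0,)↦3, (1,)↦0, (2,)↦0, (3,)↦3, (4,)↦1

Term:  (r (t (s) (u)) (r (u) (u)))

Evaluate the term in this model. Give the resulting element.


value = 0

  s = 0
  u = 2
  (t (s) (u)) = t(0, 2) = 0
  u = 2
  u = 2
  (r (u) (u)) = r(2, 2) = 0
  (r (t (s) (u)) (r (u) (u))) = r(0, 0) = 0


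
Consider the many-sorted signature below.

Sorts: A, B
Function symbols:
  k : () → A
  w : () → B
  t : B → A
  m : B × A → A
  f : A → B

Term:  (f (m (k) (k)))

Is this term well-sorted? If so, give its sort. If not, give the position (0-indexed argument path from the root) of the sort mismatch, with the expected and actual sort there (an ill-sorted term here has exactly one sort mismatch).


    (k) : A
    (k) : A
  (m (k) (k)) : ✗ arg 0 at [0, 0] has sort A, expected B

ill-sorted at position [0, 0]: expected B, got A


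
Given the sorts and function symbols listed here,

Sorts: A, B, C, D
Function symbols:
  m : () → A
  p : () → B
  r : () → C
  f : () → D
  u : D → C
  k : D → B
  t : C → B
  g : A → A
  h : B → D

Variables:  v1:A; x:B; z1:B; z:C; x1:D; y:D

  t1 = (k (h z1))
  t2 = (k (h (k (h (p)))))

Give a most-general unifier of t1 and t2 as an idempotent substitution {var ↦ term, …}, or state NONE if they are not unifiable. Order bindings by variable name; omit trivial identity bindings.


{z1 ↦ (k (h (p)))}


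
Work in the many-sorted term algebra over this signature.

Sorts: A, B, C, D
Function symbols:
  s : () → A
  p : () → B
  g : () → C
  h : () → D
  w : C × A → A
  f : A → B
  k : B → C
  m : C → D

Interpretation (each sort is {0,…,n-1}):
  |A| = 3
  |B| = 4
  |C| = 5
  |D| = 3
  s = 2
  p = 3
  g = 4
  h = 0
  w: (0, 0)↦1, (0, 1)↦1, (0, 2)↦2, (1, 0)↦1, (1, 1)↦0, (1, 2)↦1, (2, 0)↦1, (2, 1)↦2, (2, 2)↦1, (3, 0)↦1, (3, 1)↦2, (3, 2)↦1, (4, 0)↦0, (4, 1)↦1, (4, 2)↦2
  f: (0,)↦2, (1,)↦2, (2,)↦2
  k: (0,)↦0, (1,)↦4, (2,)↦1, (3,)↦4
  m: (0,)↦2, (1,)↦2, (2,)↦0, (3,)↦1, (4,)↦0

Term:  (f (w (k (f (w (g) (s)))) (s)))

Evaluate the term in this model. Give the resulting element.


  g = 4
  s = 2
  (w (g) (s)) = w(4, 2) = 2
  (f (w (g) (s))) = f(2,) = 2
  (k (f (w (g) (s)))) = k(2,) = 1
  s = 2
  (w (k (f (w (g) (s)))) (s)) = w(1, 2) = 1
  (f (w (k (f (w (g) (s)))) (s))) = f(1,) = 2

value = 2


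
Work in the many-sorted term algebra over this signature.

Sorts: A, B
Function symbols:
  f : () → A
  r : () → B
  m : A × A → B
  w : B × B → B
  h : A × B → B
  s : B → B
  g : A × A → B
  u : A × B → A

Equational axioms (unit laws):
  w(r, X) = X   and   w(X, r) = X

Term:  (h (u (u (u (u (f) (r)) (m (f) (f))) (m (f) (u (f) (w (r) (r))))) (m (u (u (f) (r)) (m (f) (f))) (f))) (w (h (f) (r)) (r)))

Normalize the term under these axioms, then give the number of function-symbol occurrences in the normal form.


size = 27

1. (h (u (u (u (u (f) (r)) (m (f) (f))) (m (f) (u (f) (w (r) (r))))) (m (u (u (f) (r)) (m (f) (f))) (f))) (w (h (f) (r)) (r)))  →  (h (u (u (u (u (f) (r)) (m (f) (f))) (m (f) (u (f) (r)))) (m (u (u (f) (r)) (m (f) (f))) (f))) (w (h (f) (r)) (r)))
2. (h (u (u (u (u (f) (r)) (m (f) (f))) (m (f) (u (f) (r)))) (m (u (u (f) (r)) (m (f) (f))) (f))) (w (h (f) (r)) (r)))  →  (h (u (u (u (u (f) (r)) (m (f) (f))) (m (f) (u (f) (r)))) (m (u (u (f) (r)) (m (f) (f))) (f))) (h (f) (r)))
normal form: (h (u (u (u (u (f) (r)) (m (f) (f))) (m (f) (u (f) (r)))) (m (u (u (f) (r)) (m (f) (f))) (f))) (h (f) (r)))


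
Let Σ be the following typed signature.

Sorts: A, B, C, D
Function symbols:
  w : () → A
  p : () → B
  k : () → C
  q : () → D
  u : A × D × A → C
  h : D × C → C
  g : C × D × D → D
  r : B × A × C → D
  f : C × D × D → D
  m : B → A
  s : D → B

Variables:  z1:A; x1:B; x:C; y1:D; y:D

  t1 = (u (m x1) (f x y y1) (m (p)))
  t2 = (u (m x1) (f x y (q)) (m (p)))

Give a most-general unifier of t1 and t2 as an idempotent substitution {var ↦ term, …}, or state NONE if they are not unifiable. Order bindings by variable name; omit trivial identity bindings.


{y1 ↦ (q)}


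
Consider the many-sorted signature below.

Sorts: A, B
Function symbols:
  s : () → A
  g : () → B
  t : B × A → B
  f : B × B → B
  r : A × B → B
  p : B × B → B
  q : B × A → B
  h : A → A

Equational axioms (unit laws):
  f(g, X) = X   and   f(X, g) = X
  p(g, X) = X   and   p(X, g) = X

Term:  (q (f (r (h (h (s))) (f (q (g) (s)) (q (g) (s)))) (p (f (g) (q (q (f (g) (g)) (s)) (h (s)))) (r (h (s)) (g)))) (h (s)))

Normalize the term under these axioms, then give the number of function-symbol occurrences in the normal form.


size = 26

1. (q (f (r (h (h (s))) (f (q (g) (s)) (q (g) (s)))) (p (f (g) (q (q (f (g) (g)) (s)) (h (s)))) (r (h (s)) (g)))) (h (s)))  →  (q (f (r (h (h (s))) (f (q (g) (s)) (q (g) (s)))) (p (q (q (f (g) (g)) (s)) (h (s))) (r (h (s)) (g)))) (h (s)))
2. (q (f (r (h (h (s))) (f (q (g) (s)) (q (g) (s)))) (p (q (q (f (g) (g)) (s)) (h (s))) (r (h (s)) (g)))) (h (s)))  →  (q (f (r (h (h (s))) (f (q (g) (s)) (q (g) (s)))) (p (q (q (g) (s)) (h (s))) (r (h (s)) (g)))) (h (s)))
normal form: (q (f (r (h (h (s))) (f (q (g) (s)) (q (g) (s)))) (p (q (q (g) (s)) (h (s))) (r (h (s)) (g)))) (h (s)))


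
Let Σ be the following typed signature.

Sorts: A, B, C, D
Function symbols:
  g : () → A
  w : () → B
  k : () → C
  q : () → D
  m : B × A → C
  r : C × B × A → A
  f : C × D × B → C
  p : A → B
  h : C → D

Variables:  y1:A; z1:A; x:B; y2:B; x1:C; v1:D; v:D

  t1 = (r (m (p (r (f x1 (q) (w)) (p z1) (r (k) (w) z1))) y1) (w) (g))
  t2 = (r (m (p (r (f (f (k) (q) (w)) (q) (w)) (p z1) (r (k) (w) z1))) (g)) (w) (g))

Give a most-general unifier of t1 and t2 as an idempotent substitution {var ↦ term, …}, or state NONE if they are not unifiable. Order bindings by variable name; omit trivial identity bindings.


{x1 ↦ (f (k) (q) (w)), y1 ↦ (g)}


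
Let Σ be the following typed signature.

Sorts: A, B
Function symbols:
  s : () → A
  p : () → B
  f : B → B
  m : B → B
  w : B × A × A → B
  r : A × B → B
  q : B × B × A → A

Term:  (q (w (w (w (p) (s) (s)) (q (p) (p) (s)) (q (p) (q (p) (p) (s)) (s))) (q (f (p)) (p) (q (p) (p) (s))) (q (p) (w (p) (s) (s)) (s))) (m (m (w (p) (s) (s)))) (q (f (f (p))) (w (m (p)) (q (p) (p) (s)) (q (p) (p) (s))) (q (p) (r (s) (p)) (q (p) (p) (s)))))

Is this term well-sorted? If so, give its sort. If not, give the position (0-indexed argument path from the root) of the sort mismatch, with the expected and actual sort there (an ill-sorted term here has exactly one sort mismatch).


ill-sorted at position [0, 0, 2, 1]: expected B, got A

        (p) : B
        (s) : A
        (s) : A
      (w (p) (s) (s)) : B
        (p) : B
        (p) : B
        (s) : A
      (q (p) (p) (s)) : A
        (p) : B
          (p) : B
          (p) : B
          (s) : A
        (q (p) (p) (s)) : A
        (s) : A
      (q (p) (q (p) (p) (s)) (s)) : ✗ arg 1 at [0, 0, 2, 1] has sort A, expected B
        (p) : B
      (f (p)) : B
      (p) : B
        (p) : B
        (p) : B
        (s) : A
      (q (p) (p) (s)) : A
    (q (f (p)) (p) (q (p) (p) (s))) : A
      (p) : B
        (p) : B
        (s) : A
        (s) : A
      (w (p) (s) (s)) : B
      (s) : A
    (q (p) (w (p) (s) (s)) (s)) : A
        (p) : B
        (s) : A
        (s) : A
      (w (p) (s) (s)) : B
    (m (w (p) (s) (s))) : B
  (m (m (w (p) (s) (s)))) : B
        (p) : B
      (f (p)) : B
    (f (f (p))) : B
        (p) : B
      (m (p)) : B
        (p) : B
        (p) : B
        (s) : A
      (q (p) (p) (s)) : A
        (p) : B
        (p) : B
        (s) : A
      (q (p) (p) (s)) : A
    (w (m (p)) (q (p) (p) (s)) (q (p) (p) (s))) : B
      (p) : B
        (s) : A
        (p) : B
      (r (s) (p)) : B
        (p) : B
        (p) : B
        (s) : A
      (q (p) (p) (s)) : A
    (q (p) (r (s) (p)) (q (p) (p) (s))) : A
  (q (f (f (p))) (w (m (p)) (q (p) (p) (s)) (q (p) (p) (s))) (q (p) (r (s) (p)) (q (p) (p) (s)))) : A


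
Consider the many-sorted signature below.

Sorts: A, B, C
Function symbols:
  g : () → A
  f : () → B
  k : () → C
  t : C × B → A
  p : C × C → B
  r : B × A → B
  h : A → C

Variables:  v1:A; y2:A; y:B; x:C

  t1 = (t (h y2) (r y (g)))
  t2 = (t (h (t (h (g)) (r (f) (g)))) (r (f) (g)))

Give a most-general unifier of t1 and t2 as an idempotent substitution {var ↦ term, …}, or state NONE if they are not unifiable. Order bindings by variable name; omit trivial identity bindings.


{y ↦ (f), y2 ↦ (t (h (g)) (r (f) (g)))}


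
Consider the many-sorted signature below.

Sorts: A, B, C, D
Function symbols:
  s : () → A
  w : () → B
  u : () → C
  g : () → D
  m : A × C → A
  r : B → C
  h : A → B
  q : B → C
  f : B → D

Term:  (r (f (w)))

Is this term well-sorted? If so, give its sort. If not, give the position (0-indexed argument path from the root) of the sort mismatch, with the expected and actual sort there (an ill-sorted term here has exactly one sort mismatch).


    (w) : B
  (f (w)) : D
(r (f (w))) : ✗ arg 0 at [0] has sort D, expected B

ill-sorted at position [0]: expected B, got D


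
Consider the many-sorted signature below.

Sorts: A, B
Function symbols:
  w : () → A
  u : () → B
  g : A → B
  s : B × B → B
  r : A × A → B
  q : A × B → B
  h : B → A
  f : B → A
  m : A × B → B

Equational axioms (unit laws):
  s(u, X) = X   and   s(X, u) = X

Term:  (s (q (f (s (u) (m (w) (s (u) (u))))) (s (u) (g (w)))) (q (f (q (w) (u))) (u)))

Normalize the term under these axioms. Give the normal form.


1. (s (q (f (s (u) (m (w) (s (u) (u))))) (s (u) (g (w)))) (q (f (q (w) (u))) (u)))  →  (s (q (f (m (w) (s (u) (u)))) (s (u) (g (w)))) (q (f (q (w) (u))) (u)))
2. (s (q (f (m (w) (s (u) (u)))) (s (u) (g (w)))) (q (f (q (w) (u))) (u)))  →  (s (q (f (m (w) (u))) (s (u) (g (w)))) (q (f (q (w) (u))) (u)))
3. (s (q (f (m (w) (u))) (s (u) (g (w)))) (q (f (q (w) (u))) (u)))  →  (s (q (f (m (w) (u))) (g (w))) (q (f (q (w) (u))) (u)))

normal form = (s (q (f (m (w) (u))) (g (w))) (q (f (q (w) (u))) (u)))


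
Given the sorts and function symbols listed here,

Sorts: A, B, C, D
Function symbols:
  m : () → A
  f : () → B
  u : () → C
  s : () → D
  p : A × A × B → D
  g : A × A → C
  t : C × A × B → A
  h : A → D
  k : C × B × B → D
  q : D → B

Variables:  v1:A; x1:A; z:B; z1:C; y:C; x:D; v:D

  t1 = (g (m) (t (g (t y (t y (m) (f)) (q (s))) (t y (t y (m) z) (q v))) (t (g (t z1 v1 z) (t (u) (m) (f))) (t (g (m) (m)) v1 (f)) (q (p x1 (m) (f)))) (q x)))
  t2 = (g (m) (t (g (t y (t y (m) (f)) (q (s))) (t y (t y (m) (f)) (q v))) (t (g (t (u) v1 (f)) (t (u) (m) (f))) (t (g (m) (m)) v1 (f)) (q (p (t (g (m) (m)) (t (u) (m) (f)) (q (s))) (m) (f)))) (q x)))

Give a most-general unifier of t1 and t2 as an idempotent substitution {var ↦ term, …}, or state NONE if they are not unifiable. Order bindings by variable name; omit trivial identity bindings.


{x1 ↦ (t (g (m) (m)) (t (u) (m) (f)) (q (s))), z ↦ (f), z1 ↦ (u)}


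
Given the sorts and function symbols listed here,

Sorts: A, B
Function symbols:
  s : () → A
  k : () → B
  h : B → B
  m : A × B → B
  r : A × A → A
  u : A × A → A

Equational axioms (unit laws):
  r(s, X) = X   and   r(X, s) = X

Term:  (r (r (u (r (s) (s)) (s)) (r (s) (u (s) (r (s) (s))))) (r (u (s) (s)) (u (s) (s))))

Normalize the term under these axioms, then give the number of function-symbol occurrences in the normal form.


1. (r (r (u (r (s) (s)) (s)) (r (s) (u (s) (r (s) (s))))) (r (u (s) (s)) (u (s) (s))))  →  (r (r (u (s) (s)) (r (s) (u (s) (r (s) (s))))) (r (u (s) (s)) (u (s) (s))))
2. (r (r (u (s) (s)) (r (s) (u (s) (r (s) (s))))) (r (u (s) (s)) (u (s) (s))))  →  (r (r (u (s) (s)) (u (s) (r (s) (s)))) (r (u (s) (s)) (u (s) (s))))
3. (r (r (u (s) (s)) (u (s) (r (s) (s)))) (r (u (s) (s)) (u (s) (s))))  →  (r (r (u (s) (s)) (u (s) (s))) (r (u (s) (s)) (u (s) (s))))
normal form: (r (r (u (s) (s)) (u (s) (s))) (r (u (s) (s)) (u (s) (s))))

size = 15
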